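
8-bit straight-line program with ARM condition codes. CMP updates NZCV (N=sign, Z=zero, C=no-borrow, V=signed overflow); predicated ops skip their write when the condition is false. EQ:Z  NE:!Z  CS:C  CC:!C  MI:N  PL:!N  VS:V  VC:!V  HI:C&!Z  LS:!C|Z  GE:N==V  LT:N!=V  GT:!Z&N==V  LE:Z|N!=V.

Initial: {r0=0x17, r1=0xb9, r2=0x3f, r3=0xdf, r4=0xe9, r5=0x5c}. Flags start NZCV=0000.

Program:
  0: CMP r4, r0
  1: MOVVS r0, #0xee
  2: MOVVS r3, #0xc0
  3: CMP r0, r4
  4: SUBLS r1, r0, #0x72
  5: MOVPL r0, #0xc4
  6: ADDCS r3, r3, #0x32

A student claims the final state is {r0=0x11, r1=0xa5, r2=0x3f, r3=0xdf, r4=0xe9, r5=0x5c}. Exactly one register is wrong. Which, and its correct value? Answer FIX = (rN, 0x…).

0: ✓ CMP  NZCV=1010
1: · MOVVS
2: · MOVVS
3: ✓ CMP  NZCV=0000
4: ✓ SUBLS  r1←0xa5
5: ✓ MOVPL  r0←0xc4
6: · ADDCS

FIX = (r0, 0xc4)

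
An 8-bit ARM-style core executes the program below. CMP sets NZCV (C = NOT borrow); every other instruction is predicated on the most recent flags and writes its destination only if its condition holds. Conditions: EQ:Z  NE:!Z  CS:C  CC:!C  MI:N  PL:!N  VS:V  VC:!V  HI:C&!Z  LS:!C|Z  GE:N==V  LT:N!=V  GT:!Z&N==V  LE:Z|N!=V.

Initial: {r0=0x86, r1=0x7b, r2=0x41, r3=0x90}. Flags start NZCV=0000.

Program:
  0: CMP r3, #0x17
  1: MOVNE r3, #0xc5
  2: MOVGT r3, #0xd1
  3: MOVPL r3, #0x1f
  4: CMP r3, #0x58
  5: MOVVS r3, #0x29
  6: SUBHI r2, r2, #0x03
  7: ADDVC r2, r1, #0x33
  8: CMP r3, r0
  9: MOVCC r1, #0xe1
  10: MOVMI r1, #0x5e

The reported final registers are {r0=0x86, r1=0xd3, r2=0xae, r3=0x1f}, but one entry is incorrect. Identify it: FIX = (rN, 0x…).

FIX = (r1, 0x5e)

0: ✓ CMP  NZCV=0011
1: ✓ MOVNE  r3←0xc5
2: · MOVGT
3: ✓ MOVPL  r3←0x1f
4: ✓ CMP  NZCV=1000
5: · MOVVS
6: · SUBHI
7: ✓ ADDVC  r2←0xae
8: ✓ CMP  NZCV=1001
9: ✓ MOVCC  r1←0xe1
10: ✓ MOVMI  r1←0x5e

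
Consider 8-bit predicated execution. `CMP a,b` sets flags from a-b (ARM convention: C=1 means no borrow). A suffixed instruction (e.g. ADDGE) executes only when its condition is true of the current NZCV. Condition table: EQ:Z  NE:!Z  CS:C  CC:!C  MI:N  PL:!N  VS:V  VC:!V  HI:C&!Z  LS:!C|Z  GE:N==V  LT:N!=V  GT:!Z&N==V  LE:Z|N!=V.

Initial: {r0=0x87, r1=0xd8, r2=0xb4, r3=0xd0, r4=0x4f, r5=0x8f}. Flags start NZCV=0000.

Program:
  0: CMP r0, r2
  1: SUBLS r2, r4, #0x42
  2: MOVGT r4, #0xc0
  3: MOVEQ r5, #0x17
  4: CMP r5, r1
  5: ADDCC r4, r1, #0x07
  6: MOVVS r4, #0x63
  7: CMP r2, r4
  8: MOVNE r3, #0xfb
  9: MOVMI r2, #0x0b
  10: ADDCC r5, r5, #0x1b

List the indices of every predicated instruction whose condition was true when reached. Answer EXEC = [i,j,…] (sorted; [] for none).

EXEC = [1,5,8,10]

0: ✓ CMP  NZCV=1000
1: ✓ SUBLS  r2←0x0d
2: · MOVGT
3: · MOVEQ
4: ✓ CMP  NZCV=1000
5: ✓ ADDCC  r4←0xdf
6: · MOVVS
7: ✓ CMP  NZCV=0000
8: ✓ MOVNE  r3←0xfb
9: · MOVMI
10: ✓ ADDCC  r5←0xaa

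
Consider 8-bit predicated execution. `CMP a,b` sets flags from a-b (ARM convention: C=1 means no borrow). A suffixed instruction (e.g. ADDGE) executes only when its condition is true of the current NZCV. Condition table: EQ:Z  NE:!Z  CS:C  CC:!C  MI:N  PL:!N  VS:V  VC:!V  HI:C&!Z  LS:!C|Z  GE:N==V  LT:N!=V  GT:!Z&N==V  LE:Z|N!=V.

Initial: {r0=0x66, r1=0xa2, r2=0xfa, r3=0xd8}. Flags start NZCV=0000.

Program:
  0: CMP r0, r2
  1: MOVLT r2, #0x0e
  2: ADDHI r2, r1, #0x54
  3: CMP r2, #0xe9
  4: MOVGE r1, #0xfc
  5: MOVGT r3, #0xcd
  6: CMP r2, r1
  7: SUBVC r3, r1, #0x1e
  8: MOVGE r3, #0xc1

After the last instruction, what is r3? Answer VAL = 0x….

[0] flags=0000 → (cmp)
[1] flags=0000 LT?F → skip
[2] flags=0000 HI?F → skip
[3] flags=0010 → (cmp)
[4] flags=0010 GE?T → r1=0xfc
[5] flags=0010 GT?T → r3=0xcd
[6] flags=1000 → (cmp)
[7] flags=1000 VC?T → r3=0xde
[8] flags=1000 GE?F → skip

VAL = 0xde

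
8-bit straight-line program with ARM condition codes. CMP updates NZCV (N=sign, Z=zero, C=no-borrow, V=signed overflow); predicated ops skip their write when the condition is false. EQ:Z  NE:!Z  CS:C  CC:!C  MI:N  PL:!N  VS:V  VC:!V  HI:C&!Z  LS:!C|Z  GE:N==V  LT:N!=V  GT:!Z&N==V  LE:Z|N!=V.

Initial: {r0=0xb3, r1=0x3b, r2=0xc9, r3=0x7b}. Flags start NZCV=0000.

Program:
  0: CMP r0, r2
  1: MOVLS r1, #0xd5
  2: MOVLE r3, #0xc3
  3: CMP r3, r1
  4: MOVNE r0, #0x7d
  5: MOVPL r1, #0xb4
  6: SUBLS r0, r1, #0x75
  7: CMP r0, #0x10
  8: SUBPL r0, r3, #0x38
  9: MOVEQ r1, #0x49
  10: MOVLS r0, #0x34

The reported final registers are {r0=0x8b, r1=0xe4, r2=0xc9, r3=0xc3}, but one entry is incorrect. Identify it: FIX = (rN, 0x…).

FIX = (r1, 0xd5)

[0] flags=1000 → (cmp)
[1] flags=1000 LS?T → r1=0xd5
[2] flags=1000 LE?T → r3=0xc3
[3] flags=1000 → (cmp)
[4] flags=1000 NE?T → r0=0x7d
[5] flags=1000 PL?F → skip
[6] flags=1000 LS?T → r0=0x60
[7] flags=0010 → (cmp)
[8] flags=0010 PL?T → r0=0x8b
[9] flags=0010 EQ?F → skip
[10] flags=0010 LS?F → skip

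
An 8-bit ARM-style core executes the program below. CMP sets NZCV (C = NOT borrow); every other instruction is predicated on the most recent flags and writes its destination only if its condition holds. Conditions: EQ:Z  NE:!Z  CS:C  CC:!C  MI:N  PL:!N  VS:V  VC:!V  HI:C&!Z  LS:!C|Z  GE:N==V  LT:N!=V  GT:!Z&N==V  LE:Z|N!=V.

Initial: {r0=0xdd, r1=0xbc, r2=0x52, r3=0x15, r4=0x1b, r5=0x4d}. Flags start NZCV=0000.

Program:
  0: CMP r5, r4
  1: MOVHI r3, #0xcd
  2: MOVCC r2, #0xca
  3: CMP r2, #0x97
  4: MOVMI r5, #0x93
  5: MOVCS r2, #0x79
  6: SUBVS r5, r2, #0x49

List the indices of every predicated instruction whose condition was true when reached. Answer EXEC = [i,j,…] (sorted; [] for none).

EXEC = [1,4,6]

[0] flags=0010 → (cmp)
[1] flags=0010 HI?T → r3=0xcd
[2] flags=0010 CC?F → skip
[3] flags=1001 → (cmp)
[4] flags=1001 MI?T → r5=0x93
[5] flags=1001 CS?F → skip
[6] flags=1001 VS?T → r5=0x09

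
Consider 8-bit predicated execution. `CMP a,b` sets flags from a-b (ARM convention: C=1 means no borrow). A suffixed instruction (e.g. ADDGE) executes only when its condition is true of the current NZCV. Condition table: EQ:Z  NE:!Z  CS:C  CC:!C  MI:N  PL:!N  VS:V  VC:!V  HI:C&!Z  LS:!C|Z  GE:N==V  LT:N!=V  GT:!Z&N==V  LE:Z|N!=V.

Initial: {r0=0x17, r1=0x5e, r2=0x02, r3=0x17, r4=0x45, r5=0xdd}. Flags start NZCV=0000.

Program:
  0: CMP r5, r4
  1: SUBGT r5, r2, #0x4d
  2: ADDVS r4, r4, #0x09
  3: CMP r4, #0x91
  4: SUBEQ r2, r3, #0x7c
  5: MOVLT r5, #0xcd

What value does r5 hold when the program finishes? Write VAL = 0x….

VAL = 0xdd

[0] flags=1010 → (cmp)
[1] flags=1010 GT?F → skip
[2] flags=1010 VS?F → skip
[3] flags=1001 → (cmp)
[4] flags=1001 EQ?F → skip
[5] flags=1001 LT?F → skip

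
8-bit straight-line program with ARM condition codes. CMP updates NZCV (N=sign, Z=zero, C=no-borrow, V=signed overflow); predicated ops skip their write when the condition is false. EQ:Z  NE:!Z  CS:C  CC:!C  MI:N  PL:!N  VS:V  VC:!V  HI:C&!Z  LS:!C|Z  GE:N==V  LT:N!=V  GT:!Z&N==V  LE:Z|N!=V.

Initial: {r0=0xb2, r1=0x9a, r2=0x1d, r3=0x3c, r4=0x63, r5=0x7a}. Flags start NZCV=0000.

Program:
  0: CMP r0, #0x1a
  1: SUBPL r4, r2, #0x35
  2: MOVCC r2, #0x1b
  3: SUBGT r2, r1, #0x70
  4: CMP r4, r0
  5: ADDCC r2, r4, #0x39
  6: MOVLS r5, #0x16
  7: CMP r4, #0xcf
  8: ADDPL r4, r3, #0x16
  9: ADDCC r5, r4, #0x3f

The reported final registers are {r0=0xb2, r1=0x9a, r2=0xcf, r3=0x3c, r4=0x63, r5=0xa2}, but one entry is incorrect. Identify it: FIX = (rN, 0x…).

FIX = (r2, 0x9c)

[0] flags=1010 → (cmp)
[1] flags=1010 PL?F → skip
[2] flags=1010 CC?F → skip
[3] flags=1010 GT?F → skip
[4] flags=1001 → (cmp)
[5] flags=1001 CC?T → r2=0x9c
[6] flags=1001 LS?T → r5=0x16
[7] flags=1001 → (cmp)
[8] flags=1001 PL?F → skip
[9] flags=1001 CC?T → r5=0xa2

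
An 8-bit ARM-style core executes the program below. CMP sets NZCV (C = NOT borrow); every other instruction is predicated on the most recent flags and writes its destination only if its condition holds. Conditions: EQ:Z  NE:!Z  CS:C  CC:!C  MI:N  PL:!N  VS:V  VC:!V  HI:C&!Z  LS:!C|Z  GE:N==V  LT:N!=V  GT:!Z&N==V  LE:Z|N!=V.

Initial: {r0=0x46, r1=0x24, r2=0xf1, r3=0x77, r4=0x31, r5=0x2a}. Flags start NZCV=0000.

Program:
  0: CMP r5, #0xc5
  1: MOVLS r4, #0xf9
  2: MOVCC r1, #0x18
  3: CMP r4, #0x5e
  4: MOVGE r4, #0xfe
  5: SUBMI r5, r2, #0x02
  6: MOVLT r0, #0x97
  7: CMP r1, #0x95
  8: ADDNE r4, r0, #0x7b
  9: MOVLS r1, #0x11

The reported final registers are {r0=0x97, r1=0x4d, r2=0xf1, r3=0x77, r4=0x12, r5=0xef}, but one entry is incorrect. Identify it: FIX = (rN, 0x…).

FIX = (r1, 0x11)

0: ✓ CMP  NZCV=0000
1: ✓ MOVLS  r4←0xf9
2: ✓ MOVCC  r1←0x18
3: ✓ CMP  NZCV=1010
4: · MOVGE
5: ✓ SUBMI  r5←0xef
6: ✓ MOVLT  r0←0x97
7: ✓ CMP  NZCV=1001
8: ✓ ADDNE  r4←0x12
9: ✓ MOVLS  r1←0x11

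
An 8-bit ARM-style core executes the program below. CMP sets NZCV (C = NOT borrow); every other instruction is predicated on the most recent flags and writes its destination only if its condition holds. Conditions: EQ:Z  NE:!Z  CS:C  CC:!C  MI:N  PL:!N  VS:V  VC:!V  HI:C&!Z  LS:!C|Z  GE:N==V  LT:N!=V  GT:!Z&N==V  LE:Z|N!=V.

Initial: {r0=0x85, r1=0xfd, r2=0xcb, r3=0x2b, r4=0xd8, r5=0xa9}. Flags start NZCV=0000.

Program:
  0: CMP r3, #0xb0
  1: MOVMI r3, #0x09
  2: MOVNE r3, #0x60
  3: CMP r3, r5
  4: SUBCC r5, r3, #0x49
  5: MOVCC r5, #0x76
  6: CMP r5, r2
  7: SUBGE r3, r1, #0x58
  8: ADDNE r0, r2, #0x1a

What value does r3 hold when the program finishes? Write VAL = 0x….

VAL = 0xa5

0: ✓ CMP  NZCV=0000
1: · MOVMI
2: ✓ MOVNE  r3←0x60
3: ✓ CMP  NZCV=1001
4: ✓ SUBCC  r5←0x17
5: ✓ MOVCC  r5←0x76
6: ✓ CMP  NZCV=1001
7: ✓ SUBGE  r3←0xa5
8: ✓ ADDNE  r0←0xe5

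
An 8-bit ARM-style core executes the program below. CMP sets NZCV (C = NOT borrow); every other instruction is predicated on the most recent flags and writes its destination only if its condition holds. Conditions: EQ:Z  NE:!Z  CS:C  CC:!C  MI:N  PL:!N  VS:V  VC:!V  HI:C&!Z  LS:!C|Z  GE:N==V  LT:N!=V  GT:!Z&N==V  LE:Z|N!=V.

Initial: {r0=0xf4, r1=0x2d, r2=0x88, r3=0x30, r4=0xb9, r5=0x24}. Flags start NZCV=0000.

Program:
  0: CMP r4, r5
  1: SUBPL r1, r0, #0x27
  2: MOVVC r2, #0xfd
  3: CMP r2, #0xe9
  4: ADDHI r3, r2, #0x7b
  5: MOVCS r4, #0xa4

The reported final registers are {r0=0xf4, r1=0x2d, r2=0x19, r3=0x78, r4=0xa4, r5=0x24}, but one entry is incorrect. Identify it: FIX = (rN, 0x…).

FIX = (r2, 0xfd)

0: ✓ CMP  NZCV=1010
1: · SUBPL
2: ✓ MOVVC  r2←0xfd
3: ✓ CMP  NZCV=0010
4: ✓ ADDHI  r3←0x78
5: ✓ MOVCS  r4←0xa4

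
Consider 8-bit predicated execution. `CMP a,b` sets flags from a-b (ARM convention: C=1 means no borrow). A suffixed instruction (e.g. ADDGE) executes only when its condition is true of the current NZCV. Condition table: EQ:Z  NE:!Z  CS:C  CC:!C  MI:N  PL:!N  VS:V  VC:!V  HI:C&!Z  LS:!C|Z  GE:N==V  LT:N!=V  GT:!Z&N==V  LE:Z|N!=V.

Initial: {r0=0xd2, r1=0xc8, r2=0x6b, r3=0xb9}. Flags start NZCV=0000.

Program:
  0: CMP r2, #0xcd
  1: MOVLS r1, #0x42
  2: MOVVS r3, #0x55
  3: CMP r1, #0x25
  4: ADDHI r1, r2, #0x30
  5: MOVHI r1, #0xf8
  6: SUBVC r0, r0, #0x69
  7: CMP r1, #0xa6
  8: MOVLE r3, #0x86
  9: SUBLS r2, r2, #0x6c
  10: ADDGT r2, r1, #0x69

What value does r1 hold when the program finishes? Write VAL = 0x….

[0] flags=1001 → (cmp)
[1] flags=1001 LS?T → r1=0x42
[2] flags=1001 VS?T → r3=0x55
[3] flags=0010 → (cmp)
[4] flags=0010 HI?T → r1=0x9b
[5] flags=0010 HI?T → r1=0xf8
[6] flags=0010 VC?T → r0=0x69
[7] flags=0010 → (cmp)
[8] flags=0010 LE?F → skip
[9] flags=0010 LS?F → skip
[10] flags=0010 GT?T → r2=0x61

VAL = 0xf8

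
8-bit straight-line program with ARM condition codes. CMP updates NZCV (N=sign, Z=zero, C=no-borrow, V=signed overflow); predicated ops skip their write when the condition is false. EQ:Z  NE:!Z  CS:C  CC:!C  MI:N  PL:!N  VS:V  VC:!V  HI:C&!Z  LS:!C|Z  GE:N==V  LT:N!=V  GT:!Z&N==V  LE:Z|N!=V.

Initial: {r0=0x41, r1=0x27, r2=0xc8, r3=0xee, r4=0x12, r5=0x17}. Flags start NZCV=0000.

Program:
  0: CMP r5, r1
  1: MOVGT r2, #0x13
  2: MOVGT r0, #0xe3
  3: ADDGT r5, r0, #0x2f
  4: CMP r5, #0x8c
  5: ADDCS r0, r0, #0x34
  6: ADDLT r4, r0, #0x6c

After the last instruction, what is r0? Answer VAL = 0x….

VAL = 0x41

[0] flags=1000 → (cmp)
[1] flags=1000 GT?F → skip
[2] flags=1000 GT?F → skip
[3] flags=1000 GT?F → skip
[4] flags=1001 → (cmp)
[5] flags=1001 CS?F → skip
[6] flags=1001 LT?F → skip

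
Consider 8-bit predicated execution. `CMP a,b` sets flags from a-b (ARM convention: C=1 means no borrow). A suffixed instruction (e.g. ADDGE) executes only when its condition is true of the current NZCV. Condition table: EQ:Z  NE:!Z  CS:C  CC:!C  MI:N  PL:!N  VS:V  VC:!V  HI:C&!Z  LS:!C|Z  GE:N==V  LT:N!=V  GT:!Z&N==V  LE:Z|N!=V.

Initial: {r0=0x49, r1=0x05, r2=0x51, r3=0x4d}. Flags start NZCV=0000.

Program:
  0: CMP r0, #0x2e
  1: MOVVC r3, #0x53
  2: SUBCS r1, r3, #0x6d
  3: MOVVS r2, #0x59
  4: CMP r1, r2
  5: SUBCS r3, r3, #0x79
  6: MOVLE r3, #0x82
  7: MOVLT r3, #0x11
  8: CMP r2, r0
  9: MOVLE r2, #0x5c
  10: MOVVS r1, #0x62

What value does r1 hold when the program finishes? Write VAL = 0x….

0: ✓ CMP  NZCV=0010
1: ✓ MOVVC  r3←0x53
2: ✓ SUBCS  r1←0xe6
3: · MOVVS
4: ✓ CMP  NZCV=1010
5: ✓ SUBCS  r3←0xda
6: ✓ MOVLE  r3←0x82
7: ✓ MOVLT  r3←0x11
8: ✓ CMP  NZCV=0010
9: · MOVLE
10: · MOVVS

VAL = 0xe6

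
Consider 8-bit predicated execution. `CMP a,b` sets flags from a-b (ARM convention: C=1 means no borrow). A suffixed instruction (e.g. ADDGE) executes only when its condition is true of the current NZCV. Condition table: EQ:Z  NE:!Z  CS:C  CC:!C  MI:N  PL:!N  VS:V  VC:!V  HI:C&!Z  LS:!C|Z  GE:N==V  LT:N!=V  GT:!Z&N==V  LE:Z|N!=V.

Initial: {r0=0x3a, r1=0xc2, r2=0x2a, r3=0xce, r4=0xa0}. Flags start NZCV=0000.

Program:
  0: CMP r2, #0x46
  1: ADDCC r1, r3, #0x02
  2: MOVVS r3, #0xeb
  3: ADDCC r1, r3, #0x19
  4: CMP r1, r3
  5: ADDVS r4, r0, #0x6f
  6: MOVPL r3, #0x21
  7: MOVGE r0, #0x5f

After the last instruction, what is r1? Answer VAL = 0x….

VAL = 0xe7

[0] flags=1000 → (cmp)
[1] flags=1000 CC?T → r1=0xd0
[2] flags=1000 VS?F → skip
[3] flags=1000 CC?T → r1=0xe7
[4] flags=0010 → (cmp)
[5] flags=0010 VS?F → skip
[6] flags=0010 PL?T → r3=0x21
[7] flags=0010 GE?T → r0=0x5f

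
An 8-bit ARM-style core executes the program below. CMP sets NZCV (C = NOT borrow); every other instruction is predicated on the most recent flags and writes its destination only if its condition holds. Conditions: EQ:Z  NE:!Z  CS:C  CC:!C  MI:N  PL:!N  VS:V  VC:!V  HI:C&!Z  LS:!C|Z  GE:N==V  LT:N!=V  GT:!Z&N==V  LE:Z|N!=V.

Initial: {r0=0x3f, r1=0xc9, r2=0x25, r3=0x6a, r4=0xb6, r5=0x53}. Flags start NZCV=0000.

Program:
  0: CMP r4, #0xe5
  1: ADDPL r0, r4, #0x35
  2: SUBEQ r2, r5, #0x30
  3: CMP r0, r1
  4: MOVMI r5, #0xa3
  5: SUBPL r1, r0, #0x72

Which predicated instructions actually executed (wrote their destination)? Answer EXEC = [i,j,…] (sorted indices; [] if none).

EXEC = [5]

0: ✓ CMP  NZCV=1000
1: · ADDPL
2: · SUBEQ
3: ✓ CMP  NZCV=0000
4: · MOVMI
5: ✓ SUBPL  r1←0xcd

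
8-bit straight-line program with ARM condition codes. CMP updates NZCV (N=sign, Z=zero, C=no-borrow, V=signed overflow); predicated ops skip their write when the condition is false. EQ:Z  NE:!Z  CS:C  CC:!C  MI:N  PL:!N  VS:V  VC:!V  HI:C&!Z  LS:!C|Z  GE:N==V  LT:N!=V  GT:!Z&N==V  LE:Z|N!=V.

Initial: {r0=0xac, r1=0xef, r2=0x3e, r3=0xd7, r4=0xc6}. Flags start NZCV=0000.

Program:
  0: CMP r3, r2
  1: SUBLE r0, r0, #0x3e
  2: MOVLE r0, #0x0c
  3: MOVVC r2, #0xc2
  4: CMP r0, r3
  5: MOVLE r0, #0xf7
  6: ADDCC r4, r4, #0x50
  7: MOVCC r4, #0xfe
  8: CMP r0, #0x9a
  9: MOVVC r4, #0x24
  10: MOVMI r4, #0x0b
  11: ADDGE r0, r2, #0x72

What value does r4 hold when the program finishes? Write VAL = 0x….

VAL = 0x24

0: ✓ CMP  NZCV=1010
1: ✓ SUBLE  r0←0x6e
2: ✓ MOVLE  r0←0x0c
3: ✓ MOVVC  r2←0xc2
4: ✓ CMP  NZCV=0000
5: · MOVLE
6: ✓ ADDCC  r4←0x16
7: ✓ MOVCC  r4←0xfe
8: ✓ CMP  NZCV=0000
9: ✓ MOVVC  r4←0x24
10: · MOVMI
11: ✓ ADDGE  r0←0x34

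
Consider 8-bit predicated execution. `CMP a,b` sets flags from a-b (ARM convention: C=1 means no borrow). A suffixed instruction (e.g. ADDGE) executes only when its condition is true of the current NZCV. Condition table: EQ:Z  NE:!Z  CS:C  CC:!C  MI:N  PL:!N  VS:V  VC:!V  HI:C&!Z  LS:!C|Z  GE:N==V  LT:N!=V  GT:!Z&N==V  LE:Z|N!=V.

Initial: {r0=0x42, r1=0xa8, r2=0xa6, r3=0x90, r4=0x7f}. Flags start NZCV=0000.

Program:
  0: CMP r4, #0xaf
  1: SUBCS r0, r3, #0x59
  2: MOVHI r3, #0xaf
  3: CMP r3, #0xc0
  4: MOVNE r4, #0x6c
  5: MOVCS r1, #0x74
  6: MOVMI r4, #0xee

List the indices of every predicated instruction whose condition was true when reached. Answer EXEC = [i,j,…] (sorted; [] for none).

EXEC = [4,6]

0: ✓ CMP  NZCV=1001
1: · SUBCS
2: · MOVHI
3: ✓ CMP  NZCV=1000
4: ✓ MOVNE  r4←0x6c
5: · MOVCS
6: ✓ MOVMI  r4←0xee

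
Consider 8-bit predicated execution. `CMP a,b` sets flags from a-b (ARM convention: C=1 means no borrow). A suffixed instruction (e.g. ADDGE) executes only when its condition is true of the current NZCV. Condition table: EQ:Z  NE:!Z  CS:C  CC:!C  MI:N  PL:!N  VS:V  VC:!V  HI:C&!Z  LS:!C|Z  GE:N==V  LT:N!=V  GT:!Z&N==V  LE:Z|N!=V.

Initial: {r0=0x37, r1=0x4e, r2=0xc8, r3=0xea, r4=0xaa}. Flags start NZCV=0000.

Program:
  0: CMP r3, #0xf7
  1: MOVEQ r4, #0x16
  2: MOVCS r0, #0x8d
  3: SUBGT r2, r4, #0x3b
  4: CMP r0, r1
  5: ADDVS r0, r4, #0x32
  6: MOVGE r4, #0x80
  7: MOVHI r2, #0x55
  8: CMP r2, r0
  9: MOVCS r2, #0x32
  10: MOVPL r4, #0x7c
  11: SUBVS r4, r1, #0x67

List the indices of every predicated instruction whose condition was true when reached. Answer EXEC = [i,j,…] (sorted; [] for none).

EXEC = [9]

[0] flags=1000 → (cmp)
[1] flags=1000 EQ?F → skip
[2] flags=1000 CS?F → skip
[3] flags=1000 GT?F → skip
[4] flags=1000 → (cmp)
[5] flags=1000 VS?F → skip
[6] flags=1000 GE?F → skip
[7] flags=1000 HI?F → skip
[8] flags=1010 → (cmp)
[9] flags=1010 CS?T → r2=0x32
[10] flags=1010 PL?F → skip
[11] flags=1010 VS?F → skip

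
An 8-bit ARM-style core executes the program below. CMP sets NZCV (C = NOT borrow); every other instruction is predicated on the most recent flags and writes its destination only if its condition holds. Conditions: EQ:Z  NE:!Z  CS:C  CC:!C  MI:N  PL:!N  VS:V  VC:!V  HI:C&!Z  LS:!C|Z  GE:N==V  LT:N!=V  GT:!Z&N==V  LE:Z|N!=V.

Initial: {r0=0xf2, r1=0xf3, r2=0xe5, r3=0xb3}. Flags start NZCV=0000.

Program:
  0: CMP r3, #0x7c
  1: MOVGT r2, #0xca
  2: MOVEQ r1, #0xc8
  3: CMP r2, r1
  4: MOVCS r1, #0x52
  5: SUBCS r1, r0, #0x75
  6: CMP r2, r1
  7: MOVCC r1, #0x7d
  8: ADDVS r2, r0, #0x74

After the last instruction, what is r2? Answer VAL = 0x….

VAL = 0xe5

0: ✓ CMP  NZCV=0011
1: · MOVGT
2: · MOVEQ
3: ✓ CMP  NZCV=1000
4: · MOVCS
5: · SUBCS
6: ✓ CMP  NZCV=1000
7: ✓ MOVCC  r1←0x7d
8: · ADDVS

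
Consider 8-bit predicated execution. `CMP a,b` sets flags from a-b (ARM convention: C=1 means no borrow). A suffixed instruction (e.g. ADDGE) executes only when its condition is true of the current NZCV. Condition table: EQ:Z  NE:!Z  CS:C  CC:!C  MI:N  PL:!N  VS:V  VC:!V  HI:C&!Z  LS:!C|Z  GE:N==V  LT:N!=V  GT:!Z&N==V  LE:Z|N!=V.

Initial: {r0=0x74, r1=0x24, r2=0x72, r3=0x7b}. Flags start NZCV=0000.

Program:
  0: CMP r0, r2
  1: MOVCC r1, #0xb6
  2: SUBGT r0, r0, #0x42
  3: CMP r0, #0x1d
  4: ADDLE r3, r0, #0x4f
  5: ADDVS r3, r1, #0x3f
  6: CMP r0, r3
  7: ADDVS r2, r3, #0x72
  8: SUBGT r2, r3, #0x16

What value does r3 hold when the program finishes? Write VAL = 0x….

VAL = 0x7b

[0] flags=0010 → (cmp)
[1] flags=0010 CC?F → skip
[2] flags=0010 GT?T → r0=0x32
[3] flags=0010 → (cmp)
[4] flags=0010 LE?F → skip
[5] flags=0010 VS?F → skip
[6] flags=1000 → (cmp)
[7] flags=1000 VS?F → skip
[8] flags=1000 GT?F → skip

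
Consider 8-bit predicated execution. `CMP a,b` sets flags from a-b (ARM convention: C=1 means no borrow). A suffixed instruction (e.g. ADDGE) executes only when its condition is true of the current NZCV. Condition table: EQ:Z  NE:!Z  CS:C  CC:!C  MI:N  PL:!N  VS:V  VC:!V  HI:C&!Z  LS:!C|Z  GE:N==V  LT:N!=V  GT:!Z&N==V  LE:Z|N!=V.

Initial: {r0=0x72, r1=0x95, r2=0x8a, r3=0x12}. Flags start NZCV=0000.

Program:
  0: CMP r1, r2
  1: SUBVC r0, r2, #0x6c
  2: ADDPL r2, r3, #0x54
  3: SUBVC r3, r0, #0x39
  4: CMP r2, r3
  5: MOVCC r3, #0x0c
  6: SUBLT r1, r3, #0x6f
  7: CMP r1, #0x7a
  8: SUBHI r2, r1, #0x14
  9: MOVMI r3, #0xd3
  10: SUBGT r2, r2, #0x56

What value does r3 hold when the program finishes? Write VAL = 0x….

VAL = 0x0c

[0] flags=0010 → (cmp)
[1] flags=0010 VC?T → r0=0x1e
[2] flags=0010 PL?T → r2=0x66
[3] flags=0010 VC?T → r3=0xe5
[4] flags=1001 → (cmp)
[5] flags=1001 CC?T → r3=0x0c
[6] flags=1001 LT?F → skip
[7] flags=0011 → (cmp)
[8] flags=0011 HI?T → r2=0x81
[9] flags=0011 MI?F → skip
[10] flags=0011 GT?F → skip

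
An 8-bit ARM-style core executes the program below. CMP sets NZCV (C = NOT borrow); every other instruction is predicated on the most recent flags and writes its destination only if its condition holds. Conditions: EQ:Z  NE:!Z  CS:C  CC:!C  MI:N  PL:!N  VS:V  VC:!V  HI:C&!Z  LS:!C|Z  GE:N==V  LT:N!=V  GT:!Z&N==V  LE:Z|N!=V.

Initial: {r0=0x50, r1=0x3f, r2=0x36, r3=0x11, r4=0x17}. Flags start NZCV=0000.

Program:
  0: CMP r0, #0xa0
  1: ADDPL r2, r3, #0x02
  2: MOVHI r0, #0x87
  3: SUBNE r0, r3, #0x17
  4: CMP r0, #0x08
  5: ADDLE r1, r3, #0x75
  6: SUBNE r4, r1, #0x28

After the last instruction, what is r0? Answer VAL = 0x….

VAL = 0xfa

0: ✓ CMP  NZCV=1001
1: · ADDPL
2: · MOVHI
3: ✓ SUBNE  r0←0xfa
4: ✓ CMP  NZCV=1010
5: ✓ ADDLE  r1←0x86
6: ✓ SUBNE  r4←0x5e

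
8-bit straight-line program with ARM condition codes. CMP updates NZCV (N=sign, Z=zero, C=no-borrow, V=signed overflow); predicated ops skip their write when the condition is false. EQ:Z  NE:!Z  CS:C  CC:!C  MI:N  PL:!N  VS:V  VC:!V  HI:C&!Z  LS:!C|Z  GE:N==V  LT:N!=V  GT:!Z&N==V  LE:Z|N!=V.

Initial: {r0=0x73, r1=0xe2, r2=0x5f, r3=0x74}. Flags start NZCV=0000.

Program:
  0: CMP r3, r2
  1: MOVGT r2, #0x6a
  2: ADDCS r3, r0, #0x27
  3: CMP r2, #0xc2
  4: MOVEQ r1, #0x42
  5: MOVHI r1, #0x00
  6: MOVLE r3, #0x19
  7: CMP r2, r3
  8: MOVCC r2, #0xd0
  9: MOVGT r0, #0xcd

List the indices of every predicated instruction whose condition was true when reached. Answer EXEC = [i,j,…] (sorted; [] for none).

EXEC = [1,2,8,9]

0: ✓ CMP  NZCV=0010
1: ✓ MOVGT  r2←0x6a
2: ✓ ADDCS  r3←0x9a
3: ✓ CMP  NZCV=1001
4: · MOVEQ
5: · MOVHI
6: · MOVLE
7: ✓ CMP  NZCV=1001
8: ✓ MOVCC  r2←0xd0
9: ✓ MOVGT  r0←0xcd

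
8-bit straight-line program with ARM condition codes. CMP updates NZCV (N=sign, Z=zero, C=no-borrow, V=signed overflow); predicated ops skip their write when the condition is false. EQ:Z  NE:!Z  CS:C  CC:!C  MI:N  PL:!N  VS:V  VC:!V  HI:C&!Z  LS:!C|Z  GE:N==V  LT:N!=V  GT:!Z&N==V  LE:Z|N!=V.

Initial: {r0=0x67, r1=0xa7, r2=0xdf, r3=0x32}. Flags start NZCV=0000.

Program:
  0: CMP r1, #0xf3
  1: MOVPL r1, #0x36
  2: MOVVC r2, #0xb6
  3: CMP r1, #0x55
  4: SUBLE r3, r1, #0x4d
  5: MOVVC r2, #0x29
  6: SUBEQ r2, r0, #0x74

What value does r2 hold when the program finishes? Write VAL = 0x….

VAL = 0xb6

0: ✓ CMP  NZCV=1000
1: · MOVPL
2: ✓ MOVVC  r2←0xb6
3: ✓ CMP  NZCV=0011
4: ✓ SUBLE  r3←0x5a
5: · MOVVC
6: · SUBEQ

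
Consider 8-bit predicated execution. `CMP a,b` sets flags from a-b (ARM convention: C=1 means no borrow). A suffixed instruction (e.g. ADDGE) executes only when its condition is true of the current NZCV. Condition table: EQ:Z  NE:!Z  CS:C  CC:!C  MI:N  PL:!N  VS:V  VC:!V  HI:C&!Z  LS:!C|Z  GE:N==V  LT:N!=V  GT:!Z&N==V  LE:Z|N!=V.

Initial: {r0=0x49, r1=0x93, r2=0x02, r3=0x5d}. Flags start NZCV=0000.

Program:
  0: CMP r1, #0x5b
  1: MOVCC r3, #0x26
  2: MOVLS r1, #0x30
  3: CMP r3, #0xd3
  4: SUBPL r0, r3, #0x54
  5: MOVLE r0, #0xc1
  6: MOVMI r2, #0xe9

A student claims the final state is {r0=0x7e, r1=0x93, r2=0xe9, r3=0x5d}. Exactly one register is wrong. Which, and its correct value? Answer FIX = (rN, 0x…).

[0] flags=0011 → (cmp)
[1] flags=0011 CC?F → skip
[2] flags=0011 LS?F → skip
[3] flags=1001 → (cmp)
[4] flags=1001 PL?F → skip
[5] flags=1001 LE?F → skip
[6] flags=1001 MI?T → r2=0xe9

FIX = (r0, 0x49)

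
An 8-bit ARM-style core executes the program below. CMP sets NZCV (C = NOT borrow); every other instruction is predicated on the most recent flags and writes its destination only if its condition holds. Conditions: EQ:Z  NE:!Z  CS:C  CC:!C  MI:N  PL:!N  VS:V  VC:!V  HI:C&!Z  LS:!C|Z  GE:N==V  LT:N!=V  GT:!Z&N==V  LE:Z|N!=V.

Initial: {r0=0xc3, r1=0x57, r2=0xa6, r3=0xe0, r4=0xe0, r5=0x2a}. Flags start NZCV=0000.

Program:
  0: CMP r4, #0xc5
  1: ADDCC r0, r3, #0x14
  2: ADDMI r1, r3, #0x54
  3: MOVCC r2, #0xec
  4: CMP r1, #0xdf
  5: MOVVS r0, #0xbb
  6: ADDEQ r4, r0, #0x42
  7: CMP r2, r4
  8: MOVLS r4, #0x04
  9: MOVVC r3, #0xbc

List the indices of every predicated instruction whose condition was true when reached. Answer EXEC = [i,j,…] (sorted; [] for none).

0: ✓ CMP  NZCV=0010
1: · ADDCC
2: · ADDMI
3: · MOVCC
4: ✓ CMP  NZCV=0000
5: · MOVVS
6: · ADDEQ
7: ✓ CMP  NZCV=1000
8: ✓ MOVLS  r4←0x04
9: ✓ MOVVC  r3←0xbc

EXEC = [8,9]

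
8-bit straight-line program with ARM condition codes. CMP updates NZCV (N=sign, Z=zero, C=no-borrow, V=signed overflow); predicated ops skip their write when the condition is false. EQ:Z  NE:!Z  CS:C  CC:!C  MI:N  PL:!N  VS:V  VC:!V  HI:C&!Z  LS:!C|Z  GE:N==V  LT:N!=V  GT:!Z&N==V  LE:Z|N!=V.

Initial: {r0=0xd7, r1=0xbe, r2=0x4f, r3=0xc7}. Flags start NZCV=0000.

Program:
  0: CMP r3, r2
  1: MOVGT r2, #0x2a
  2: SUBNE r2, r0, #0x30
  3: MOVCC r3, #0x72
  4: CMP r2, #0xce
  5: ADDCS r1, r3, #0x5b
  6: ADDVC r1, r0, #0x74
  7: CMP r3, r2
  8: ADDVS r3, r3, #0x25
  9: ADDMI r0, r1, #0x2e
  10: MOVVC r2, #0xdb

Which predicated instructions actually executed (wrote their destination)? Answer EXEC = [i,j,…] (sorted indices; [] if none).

EXEC = [2,6,10]

[0] flags=0011 → (cmp)
[1] flags=0011 GT?F → skip
[2] flags=0011 NE?T → r2=0xa7
[3] flags=0011 CC?F → skip
[4] flags=1000 → (cmp)
[5] flags=1000 CS?F → skip
[6] flags=1000 VC?T → r1=0x4b
[7] flags=0010 → (cmp)
[8] flags=0010 VS?F → skip
[9] flags=0010 MI?F → skip
[10] flags=0010 VC?T → r2=0xdb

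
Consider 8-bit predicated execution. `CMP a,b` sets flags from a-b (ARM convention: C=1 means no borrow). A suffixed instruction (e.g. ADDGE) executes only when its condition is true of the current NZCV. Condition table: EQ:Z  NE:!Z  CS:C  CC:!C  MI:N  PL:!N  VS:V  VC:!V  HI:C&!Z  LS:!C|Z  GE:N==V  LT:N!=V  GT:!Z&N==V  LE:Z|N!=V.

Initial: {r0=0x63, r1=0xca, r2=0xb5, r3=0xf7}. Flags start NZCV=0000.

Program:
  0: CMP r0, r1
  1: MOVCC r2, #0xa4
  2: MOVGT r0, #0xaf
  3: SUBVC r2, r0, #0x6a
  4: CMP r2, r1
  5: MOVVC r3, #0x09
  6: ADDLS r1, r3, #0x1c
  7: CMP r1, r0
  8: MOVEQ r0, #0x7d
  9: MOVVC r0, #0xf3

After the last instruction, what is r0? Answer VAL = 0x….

0: ✓ CMP  NZCV=1001
1: ✓ MOVCC  r2←0xa4
2: ✓ MOVGT  r0←0xaf
3: · SUBVC
4: ✓ CMP  NZCV=1000
5: ✓ MOVVC  r3←0x09
6: ✓ ADDLS  r1←0x25
7: ✓ CMP  NZCV=0000
8: · MOVEQ
9: ✓ MOVVC  r0←0xf3

VAL = 0xf3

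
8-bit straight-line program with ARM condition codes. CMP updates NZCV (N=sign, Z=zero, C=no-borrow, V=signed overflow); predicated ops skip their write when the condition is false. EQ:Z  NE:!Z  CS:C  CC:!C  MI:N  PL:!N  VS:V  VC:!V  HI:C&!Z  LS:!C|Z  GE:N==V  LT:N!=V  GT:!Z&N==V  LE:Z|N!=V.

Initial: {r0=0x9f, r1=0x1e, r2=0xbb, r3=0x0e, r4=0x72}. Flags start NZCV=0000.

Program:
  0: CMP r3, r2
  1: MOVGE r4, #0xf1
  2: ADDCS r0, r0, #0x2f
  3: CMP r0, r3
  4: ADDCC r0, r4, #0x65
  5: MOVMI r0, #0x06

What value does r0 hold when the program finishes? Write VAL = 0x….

[0] flags=0000 → (cmp)
[1] flags=0000 GE?T → r4=0xf1
[2] flags=0000 CS?F → skip
[3] flags=1010 → (cmp)
[4] flags=1010 CC?F → skip
[5] flags=1010 MI?T → r0=0x06

VAL = 0x06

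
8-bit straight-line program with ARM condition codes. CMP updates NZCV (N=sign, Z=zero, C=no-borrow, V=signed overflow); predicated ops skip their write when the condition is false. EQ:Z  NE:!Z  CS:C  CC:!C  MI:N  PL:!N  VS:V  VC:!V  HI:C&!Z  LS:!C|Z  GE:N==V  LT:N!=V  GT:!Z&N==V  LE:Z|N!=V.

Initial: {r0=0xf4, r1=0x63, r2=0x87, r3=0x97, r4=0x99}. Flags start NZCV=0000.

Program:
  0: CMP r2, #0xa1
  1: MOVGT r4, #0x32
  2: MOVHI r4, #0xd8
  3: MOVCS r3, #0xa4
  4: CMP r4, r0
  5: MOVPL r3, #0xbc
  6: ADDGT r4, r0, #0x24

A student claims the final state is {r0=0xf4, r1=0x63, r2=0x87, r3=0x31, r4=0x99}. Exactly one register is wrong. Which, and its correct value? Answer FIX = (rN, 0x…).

FIX = (r3, 0x97)

0: ✓ CMP  NZCV=1000
1: · MOVGT
2: · MOVHI
3: · MOVCS
4: ✓ CMP  NZCV=1000
5: · MOVPL
6: · ADDGT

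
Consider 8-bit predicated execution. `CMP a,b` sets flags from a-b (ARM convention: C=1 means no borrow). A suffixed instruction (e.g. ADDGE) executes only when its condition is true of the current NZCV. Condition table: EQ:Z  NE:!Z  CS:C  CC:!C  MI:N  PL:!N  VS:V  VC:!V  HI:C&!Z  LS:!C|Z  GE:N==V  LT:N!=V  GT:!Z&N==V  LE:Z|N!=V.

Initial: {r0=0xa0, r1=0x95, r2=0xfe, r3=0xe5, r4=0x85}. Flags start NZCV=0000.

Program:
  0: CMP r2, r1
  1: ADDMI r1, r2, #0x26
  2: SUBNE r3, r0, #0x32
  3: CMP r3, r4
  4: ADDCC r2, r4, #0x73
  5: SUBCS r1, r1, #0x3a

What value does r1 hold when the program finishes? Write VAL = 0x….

0: ✓ CMP  NZCV=0010
1: · ADDMI
2: ✓ SUBNE  r3←0x6e
3: ✓ CMP  NZCV=1001
4: ✓ ADDCC  r2←0xf8
5: · SUBCS

VAL = 0x95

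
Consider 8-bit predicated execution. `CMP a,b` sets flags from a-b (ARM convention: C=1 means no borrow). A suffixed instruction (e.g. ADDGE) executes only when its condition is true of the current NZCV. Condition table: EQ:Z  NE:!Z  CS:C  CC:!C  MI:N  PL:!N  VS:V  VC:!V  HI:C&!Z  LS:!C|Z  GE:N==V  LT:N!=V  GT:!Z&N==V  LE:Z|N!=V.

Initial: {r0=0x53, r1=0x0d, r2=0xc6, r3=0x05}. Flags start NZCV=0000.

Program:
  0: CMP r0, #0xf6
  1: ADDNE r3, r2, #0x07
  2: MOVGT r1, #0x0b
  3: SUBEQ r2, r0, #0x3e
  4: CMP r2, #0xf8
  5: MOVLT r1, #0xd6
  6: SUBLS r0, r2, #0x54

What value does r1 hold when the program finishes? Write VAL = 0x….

VAL = 0xd6

0: ✓ CMP  NZCV=0000
1: ✓ ADDNE  r3←0xcd
2: ✓ MOVGT  r1←0x0b
3: · SUBEQ
4: ✓ CMP  NZCV=1000
5: ✓ MOVLT  r1←0xd6
6: ✓ SUBLS  r0←0x72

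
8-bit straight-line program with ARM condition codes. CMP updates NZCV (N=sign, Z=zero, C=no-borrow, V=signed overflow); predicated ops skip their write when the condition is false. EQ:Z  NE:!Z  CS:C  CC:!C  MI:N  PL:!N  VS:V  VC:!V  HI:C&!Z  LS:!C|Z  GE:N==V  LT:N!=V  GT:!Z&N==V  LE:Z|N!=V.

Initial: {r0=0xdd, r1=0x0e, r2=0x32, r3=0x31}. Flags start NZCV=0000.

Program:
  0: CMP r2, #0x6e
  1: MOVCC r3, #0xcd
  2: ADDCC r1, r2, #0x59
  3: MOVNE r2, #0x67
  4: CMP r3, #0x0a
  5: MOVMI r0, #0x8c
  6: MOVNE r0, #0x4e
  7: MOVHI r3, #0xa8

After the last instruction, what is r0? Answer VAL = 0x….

0: ✓ CMP  NZCV=1000
1: ✓ MOVCC  r3←0xcd
2: ✓ ADDCC  r1←0x8b
3: ✓ MOVNE  r2←0x67
4: ✓ CMP  NZCV=1010
5: ✓ MOVMI  r0←0x8c
6: ✓ MOVNE  r0←0x4e
7: ✓ MOVHI  r3←0xa8

VAL = 0x4e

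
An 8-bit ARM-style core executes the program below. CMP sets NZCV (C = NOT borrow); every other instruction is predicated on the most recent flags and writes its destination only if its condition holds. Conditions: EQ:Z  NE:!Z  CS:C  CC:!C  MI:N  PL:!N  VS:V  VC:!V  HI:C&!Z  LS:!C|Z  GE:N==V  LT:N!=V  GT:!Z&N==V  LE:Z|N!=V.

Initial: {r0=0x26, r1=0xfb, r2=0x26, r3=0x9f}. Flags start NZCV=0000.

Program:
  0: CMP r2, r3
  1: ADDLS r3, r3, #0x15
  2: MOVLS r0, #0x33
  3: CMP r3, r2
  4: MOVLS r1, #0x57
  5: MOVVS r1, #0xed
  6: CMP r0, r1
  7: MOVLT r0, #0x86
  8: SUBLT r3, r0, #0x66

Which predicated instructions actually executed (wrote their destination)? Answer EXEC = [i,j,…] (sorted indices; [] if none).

EXEC = [1,2]

0: ✓ CMP  NZCV=1001
1: ✓ ADDLS  r3←0xb4
2: ✓ MOVLS  r0←0x33
3: ✓ CMP  NZCV=1010
4: · MOVLS
5: · MOVVS
6: ✓ CMP  NZCV=0000
7: · MOVLT
8: · SUBLT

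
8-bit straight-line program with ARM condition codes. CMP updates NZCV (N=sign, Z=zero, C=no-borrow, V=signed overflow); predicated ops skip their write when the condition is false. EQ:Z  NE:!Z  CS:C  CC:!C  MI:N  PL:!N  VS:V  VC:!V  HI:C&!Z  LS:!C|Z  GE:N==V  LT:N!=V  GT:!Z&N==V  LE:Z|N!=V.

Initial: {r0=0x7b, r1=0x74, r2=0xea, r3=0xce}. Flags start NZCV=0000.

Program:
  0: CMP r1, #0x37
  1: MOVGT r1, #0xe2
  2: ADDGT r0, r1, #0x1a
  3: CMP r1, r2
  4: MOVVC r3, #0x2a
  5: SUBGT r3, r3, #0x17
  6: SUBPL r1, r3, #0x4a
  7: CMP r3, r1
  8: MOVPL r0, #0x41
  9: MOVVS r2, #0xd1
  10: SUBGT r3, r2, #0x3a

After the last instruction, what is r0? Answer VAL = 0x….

VAL = 0x41

[0] flags=0010 → (cmp)
[1] flags=0010 GT?T → r1=0xe2
[2] flags=0010 GT?T → r0=0xfc
[3] flags=1000 → (cmp)
[4] flags=1000 VC?T → r3=0x2a
[5] flags=1000 GT?F → skip
[6] flags=1000 PL?F → skip
[7] flags=0000 → (cmp)
[8] flags=0000 PL?T → r0=0x41
[9] flags=0000 VS?F → skip
[10] flags=0000 GT?T → r3=0xb0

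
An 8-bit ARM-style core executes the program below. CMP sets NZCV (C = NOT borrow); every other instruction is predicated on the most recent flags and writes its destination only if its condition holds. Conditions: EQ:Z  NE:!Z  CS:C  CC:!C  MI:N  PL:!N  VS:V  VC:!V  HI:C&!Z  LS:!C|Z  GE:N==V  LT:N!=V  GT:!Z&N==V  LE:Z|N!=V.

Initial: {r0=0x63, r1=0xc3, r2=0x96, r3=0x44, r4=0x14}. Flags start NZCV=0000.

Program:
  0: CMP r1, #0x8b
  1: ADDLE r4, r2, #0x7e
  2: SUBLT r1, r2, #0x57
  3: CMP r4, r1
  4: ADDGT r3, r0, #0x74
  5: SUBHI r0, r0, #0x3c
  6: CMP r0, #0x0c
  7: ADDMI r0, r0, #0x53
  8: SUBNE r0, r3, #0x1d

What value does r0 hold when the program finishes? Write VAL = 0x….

VAL = 0xba

[0] flags=0010 → (cmp)
[1] flags=0010 LE?F → skip
[2] flags=0010 LT?F → skip
[3] flags=0000 → (cmp)
[4] flags=0000 GT?T → r3=0xd7
[5] flags=0000 HI?F → skip
[6] flags=0010 → (cmp)
[7] flags=0010 MI?F → skip
[8] flags=0010 NE?T → r0=0xba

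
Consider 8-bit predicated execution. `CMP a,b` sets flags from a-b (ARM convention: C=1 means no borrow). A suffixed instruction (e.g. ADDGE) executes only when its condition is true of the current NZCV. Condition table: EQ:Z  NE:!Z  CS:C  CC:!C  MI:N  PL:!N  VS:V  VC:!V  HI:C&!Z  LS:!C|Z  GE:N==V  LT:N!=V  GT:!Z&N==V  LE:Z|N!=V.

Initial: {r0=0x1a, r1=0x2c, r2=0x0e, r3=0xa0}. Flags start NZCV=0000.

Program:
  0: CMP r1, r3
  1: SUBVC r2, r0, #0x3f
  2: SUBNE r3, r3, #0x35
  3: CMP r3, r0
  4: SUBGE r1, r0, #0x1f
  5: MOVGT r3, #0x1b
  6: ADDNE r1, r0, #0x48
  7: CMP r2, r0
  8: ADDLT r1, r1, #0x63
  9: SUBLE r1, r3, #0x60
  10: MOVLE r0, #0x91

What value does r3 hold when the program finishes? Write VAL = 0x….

VAL = 0x1b

[0] flags=1001 → (cmp)
[1] flags=1001 VC?F → skip
[2] flags=1001 NE?T → r3=0x6b
[3] flags=0010 → (cmp)
[4] flags=0010 GE?T → r1=0xfb
[5] flags=0010 GT?T → r3=0x1b
[6] flags=0010 NE?T → r1=0x62
[7] flags=1000 → (cmp)
[8] flags=1000 LT?T → r1=0xc5
[9] flags=1000 LE?T → r1=0xbb
[10] flags=1000 LE?T → r0=0x91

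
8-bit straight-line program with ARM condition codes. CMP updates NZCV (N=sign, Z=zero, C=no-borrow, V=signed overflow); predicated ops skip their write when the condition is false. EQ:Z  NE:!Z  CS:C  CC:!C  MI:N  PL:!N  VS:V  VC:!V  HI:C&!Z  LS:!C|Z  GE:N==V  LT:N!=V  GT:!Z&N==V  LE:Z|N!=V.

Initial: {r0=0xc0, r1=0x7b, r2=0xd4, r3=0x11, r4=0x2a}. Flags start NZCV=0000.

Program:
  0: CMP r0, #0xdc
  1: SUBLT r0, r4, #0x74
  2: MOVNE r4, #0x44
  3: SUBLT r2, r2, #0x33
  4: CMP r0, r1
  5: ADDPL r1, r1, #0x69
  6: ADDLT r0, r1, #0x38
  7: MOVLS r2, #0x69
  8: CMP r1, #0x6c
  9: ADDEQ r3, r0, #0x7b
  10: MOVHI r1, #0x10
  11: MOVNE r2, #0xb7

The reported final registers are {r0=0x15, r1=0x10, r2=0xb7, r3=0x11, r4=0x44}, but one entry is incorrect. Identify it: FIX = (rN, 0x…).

FIX = (r0, 0x1c)

0: ✓ CMP  NZCV=1000
1: ✓ SUBLT  r0←0xb6
2: ✓ MOVNE  r4←0x44
3: ✓ SUBLT  r2←0xa1
4: ✓ CMP  NZCV=0011
5: ✓ ADDPL  r1←0xe4
6: ✓ ADDLT  r0←0x1c
7: · MOVLS
8: ✓ CMP  NZCV=0011
9: · ADDEQ
10: ✓ MOVHI  r1←0x10
11: ✓ MOVNE  r2←0xb7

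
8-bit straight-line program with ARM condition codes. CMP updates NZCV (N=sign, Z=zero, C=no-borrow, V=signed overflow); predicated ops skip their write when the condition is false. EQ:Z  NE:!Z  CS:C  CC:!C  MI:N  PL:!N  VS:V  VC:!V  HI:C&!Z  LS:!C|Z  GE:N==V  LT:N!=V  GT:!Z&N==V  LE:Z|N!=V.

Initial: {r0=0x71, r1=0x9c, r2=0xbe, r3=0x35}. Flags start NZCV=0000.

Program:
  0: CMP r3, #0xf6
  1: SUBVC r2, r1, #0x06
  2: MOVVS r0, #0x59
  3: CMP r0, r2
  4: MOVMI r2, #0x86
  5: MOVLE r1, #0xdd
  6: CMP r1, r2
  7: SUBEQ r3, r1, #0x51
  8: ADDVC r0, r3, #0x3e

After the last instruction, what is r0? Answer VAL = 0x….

0: ✓ CMP  NZCV=0000
1: ✓ SUBVC  r2←0x96
2: · MOVVS
3: ✓ CMP  NZCV=1001
4: ✓ MOVMI  r2←0x86
5: · MOVLE
6: ✓ CMP  NZCV=0010
7: · SUBEQ
8: ✓ ADDVC  r0←0x73

VAL = 0x73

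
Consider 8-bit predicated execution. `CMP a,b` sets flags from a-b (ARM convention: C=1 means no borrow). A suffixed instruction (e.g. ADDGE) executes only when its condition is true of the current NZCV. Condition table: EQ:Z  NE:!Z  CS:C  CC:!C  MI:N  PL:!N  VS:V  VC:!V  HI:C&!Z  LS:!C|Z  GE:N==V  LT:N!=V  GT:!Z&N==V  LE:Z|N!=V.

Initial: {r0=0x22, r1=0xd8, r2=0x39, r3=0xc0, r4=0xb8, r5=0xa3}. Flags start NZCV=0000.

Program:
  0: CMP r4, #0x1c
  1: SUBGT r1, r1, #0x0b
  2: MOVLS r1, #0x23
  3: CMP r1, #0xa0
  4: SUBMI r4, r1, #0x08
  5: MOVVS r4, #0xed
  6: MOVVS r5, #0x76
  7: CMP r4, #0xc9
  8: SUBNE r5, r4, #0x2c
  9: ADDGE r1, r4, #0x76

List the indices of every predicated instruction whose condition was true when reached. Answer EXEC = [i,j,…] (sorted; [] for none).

[0] flags=1010 → (cmp)
[1] flags=1010 GT?F → skip
[2] flags=1010 LS?F → skip
[3] flags=0010 → (cmp)
[4] flags=0010 MI?F → skip
[5] flags=0010 VS?F → skip
[6] flags=0010 VS?F → skip
[7] flags=1000 → (cmp)
[8] flags=1000 NE?T → r5=0x8c
[9] flags=1000 GE?F → skip

EXEC = [8]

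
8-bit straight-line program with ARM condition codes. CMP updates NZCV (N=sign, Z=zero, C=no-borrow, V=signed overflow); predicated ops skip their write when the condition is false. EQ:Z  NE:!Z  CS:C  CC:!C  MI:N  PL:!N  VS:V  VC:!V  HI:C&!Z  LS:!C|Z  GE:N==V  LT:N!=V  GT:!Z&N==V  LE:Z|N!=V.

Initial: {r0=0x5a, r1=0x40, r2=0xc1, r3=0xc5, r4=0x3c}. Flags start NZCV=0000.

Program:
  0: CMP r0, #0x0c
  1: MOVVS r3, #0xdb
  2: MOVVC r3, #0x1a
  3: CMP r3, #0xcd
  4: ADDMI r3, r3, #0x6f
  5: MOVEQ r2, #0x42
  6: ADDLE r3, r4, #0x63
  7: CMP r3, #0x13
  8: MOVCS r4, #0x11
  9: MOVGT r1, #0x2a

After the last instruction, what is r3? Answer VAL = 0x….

VAL = 0x1a

0: ✓ CMP  NZCV=0010
1: · MOVVS
2: ✓ MOVVC  r3←0x1a
3: ✓ CMP  NZCV=0000
4: · ADDMI
5: · MOVEQ
6: · ADDLE
7: ✓ CMP  NZCV=0010
8: ✓ MOVCS  r4←0x11
9: ✓ MOVGT  r1←0x2a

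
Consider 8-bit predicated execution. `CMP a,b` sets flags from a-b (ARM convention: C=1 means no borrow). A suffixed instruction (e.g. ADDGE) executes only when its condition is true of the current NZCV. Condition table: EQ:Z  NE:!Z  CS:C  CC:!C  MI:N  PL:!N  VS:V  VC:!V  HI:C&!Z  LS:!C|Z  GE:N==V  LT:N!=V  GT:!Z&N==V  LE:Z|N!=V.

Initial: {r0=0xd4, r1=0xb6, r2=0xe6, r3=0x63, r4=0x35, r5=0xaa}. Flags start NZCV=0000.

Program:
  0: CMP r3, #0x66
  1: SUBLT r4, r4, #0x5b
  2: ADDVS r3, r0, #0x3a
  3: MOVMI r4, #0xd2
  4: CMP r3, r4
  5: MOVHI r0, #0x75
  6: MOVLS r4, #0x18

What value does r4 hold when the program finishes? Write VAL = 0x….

0: ✓ CMP  NZCV=1000
1: ✓ SUBLT  r4←0xda
2: · ADDVS
3: ✓ MOVMI  r4←0xd2
4: ✓ CMP  NZCV=1001
5: · MOVHI
6: ✓ MOVLS  r4←0x18

VAL = 0x18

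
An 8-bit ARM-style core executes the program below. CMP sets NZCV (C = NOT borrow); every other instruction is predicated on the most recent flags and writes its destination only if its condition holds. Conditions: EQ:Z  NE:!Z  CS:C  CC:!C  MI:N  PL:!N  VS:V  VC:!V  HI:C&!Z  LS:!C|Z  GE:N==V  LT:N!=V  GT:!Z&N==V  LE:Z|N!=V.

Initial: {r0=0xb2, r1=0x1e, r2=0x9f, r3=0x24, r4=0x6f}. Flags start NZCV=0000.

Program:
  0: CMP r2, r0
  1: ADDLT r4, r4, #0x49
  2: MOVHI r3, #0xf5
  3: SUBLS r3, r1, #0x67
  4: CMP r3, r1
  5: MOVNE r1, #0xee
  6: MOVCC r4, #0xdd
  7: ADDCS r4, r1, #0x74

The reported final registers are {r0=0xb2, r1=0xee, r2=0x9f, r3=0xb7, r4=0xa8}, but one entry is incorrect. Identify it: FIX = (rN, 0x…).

0: ✓ CMP  NZCV=1000
1: ✓ ADDLT  r4←0xb8
2: · MOVHI
3: ✓ SUBLS  r3←0xb7
4: ✓ CMP  NZCV=1010
5: ✓ MOVNE  r1←0xee
6: · MOVCC
7: ✓ ADDCS  r4←0x62

FIX = (r4, 0x62)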